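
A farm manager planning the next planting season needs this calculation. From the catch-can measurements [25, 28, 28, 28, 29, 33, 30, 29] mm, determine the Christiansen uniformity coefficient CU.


xbar = 230 / 8 = 28.750
sum|xi - xbar| = 12
CU = 100 * (1 - 12 / (8 * 28.750))
   = 100 * (1 - 0.0522)
   = 94.78%


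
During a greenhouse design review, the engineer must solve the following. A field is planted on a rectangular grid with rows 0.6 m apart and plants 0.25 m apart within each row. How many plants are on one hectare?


D = 10000 / (row_sp * plant_sp)
  = 10000 / (0.6 * 0.25)
  = 10000 / 0.1500
  = 66666.67 plants/ha


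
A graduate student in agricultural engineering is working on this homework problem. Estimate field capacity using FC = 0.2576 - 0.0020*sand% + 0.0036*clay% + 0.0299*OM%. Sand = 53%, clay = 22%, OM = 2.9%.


FC = 0.2576 - 0.0020*53 + 0.0036*22 + 0.0299*2.9
   = 0.2576 - 0.1060 + 0.0792 + 0.0867
   = 0.3175


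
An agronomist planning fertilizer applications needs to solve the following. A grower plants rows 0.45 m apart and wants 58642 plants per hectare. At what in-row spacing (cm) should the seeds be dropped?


spacing = 10000 / (row_sp * density)
        = 10000 / (0.45 * 58642)
        = 10000 / 26388.90
        = 0.37895 m = 37.89 cm


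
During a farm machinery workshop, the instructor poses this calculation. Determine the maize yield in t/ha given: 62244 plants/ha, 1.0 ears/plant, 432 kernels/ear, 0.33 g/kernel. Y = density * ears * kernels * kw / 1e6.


Y = density * ears * kernels * kw
  = 62244 * 1.0 * 432 * 0.33 g/ha
  = 8873504.64 g/ha
  = 8873.50 kg/ha = 8.87 t/ha


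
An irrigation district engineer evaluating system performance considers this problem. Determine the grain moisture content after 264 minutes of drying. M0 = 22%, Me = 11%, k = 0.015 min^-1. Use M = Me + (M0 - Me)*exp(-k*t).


M = Me + (M0 - Me) * e^(-k*t)
  = 11 + (22 - 11) * e^(-0.015*264)
  = 11 + 11 * e^(-3.960)
  = 11 + 11 * 0.01906
  = 11 + 0.2097
  = 11.21%


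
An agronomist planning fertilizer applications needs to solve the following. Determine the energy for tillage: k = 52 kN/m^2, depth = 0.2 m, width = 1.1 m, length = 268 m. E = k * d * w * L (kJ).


E = k * d * w * L
  = 52 * 0.2 * 1.1 * 268
  = 3065.92 kJ


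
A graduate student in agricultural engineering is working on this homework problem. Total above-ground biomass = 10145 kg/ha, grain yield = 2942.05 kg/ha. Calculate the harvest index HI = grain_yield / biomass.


HI = grain_yield / biomass
   = 2942.05 / 10145
   = 0.29


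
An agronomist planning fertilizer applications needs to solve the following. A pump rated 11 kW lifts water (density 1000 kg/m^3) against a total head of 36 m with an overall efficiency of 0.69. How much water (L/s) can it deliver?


Q = (P * 1000 * eta) / (rho * g * H)
  = (11 * 1000 * 0.69) / (1000 * 9.81 * 36)
  = 7590 / 353160
  = 0.02149 m^3/s = 21.49 L/s


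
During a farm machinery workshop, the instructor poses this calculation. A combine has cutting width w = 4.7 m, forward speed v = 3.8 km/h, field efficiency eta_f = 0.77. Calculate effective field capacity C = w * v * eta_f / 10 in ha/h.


C = w * v * eta_f / 10
  = 4.7 * 3.8 * 0.77 / 10
  = 13.75 / 10
  = 1.38 ha/h


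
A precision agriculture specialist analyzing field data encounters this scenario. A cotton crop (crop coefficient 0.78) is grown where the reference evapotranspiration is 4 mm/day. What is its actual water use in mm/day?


ETc = Kc * ET0
    = 0.78 * 4
    = 3.12 mm/day


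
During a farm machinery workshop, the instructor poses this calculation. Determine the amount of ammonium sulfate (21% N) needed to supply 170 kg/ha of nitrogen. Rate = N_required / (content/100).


Rate = N_required / (N_content / 100)
     = 170 / (21 / 100)
     = 170 / 0.21
     = 809.52 kg/ha


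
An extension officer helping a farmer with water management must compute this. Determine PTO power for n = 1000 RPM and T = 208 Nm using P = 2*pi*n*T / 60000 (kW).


P = 2*pi*n*T / 60000
  = 2*pi * 1000 * 208 / 60000
  = 1306902.54 / 60000
  = 21.78 kW


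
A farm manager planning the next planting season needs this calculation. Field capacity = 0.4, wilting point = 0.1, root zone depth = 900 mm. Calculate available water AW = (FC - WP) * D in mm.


AW = (FC - WP) * D
   = (0.4 - 0.1) * 900
   = 0.30 * 900
   = 270 mm


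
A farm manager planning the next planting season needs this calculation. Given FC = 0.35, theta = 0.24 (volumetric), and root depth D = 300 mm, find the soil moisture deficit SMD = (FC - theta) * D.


SMD = (FC - theta) * D
    = (0.35 - 0.24) * 300
    = 0.110 * 300
    = 33 mm


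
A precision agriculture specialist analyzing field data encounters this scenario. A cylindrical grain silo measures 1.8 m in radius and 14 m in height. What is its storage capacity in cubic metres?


V = pi * r^2 * h
  = pi * 1.8^2 * 14
  = pi * 3.24 * 14
  = 142.50 m^3


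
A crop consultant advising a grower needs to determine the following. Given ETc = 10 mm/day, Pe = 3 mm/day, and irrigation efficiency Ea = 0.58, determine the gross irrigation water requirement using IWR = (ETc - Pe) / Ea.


IWR = (ETc - Pe) / Ea
    = (10 - 3) / 0.58
    = 7 / 0.58
    = 12.07 mm/day


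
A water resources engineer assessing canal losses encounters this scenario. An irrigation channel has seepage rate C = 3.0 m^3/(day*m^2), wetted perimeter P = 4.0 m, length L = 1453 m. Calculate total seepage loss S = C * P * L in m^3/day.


S = C * P * L
  = 3.0 * 4.0 * 1453
  = 17436 m^3/day


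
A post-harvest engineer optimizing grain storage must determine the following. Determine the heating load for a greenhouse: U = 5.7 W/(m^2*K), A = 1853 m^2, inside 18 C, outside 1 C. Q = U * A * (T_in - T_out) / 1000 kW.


dT = 18 - (1) = 17 K
Q = U * A * dT
  = 5.7 * 1853 * 17
  = 179555.70 W = 179.56 kW


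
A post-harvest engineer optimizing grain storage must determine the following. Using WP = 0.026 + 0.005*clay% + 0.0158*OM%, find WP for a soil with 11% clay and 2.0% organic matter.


WP = 0.026 + 0.005*11 + 0.0158*2.0
   = 0.026 + 0.0550 + 0.0316
   = 0.1126


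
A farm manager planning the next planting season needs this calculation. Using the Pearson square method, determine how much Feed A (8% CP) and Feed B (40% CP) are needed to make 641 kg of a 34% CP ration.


parts_A = CP_b - target = 40 - 34 = 6
parts_B = target - CP_a = 34 - 8 = 26
total_parts = 6 + 26 = 32
Feed A = 641 * 6 / 32 = 120.19 kg
Feed B = 641 * 26 / 32 = 520.81 kg

120.19 kg


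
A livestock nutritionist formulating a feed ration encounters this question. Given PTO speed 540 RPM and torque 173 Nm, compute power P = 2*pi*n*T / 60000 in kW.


P = 2*pi*n*T / 60000
  = 2*pi * 540 * 173 / 60000
  = 586975.17 / 60000
  = 9.78 kW


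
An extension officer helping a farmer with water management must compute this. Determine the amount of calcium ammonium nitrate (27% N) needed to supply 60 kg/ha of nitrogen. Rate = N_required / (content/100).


Rate = N_required / (N_content / 100)
     = 60 / (27 / 100)
     = 60 / 0.27
     = 222.22 kg/ha


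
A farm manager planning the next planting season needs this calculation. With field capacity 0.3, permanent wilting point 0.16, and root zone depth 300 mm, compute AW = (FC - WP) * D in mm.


AW = (FC - WP) * D
   = (0.3 - 0.16) * 300
   = 0.14 * 300
   = 42 mm


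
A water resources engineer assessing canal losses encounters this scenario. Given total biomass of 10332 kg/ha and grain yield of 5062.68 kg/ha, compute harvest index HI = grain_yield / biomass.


HI = grain_yield / biomass
   = 5062.68 / 10332
   = 0.49


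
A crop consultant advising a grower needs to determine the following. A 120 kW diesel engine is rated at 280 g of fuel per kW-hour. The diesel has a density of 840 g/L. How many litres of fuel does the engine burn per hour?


FC = P * BSFC / rho_fuel
   = 120 * 280 / 840
   = 33600 / 840
   = 40 L/h


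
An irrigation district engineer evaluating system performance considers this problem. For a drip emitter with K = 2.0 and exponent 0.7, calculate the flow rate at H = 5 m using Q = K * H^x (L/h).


Q = K * H^x
  = 2.0 * 5^0.7
  = 2.0 * 3.0852
  = 6.17 L/h


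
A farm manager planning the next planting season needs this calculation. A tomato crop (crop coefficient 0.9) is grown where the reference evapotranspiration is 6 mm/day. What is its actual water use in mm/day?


ETc = Kc * ET0
    = 0.9 * 6
    = 5.40 mm/day


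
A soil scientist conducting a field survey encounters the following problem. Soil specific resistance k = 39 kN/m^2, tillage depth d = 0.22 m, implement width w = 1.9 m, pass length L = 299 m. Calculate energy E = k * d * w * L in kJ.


E = k * d * w * L
  = 39 * 0.22 * 1.9 * 299
  = 4874.30 kJ


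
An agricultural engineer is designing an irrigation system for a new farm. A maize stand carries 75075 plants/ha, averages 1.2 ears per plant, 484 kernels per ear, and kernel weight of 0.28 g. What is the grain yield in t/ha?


Y = density * ears * kernels * kw
  = 75075 * 1.2 * 484 * 0.28 g/ha
  = 12208996.80 g/ha
  = 12209.00 kg/ha = 12.21 t/ha


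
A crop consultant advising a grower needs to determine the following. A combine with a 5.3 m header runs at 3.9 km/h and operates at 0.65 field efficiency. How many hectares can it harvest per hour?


C = w * v * eta_f / 10
  = 5.3 * 3.9 * 0.65 / 10
  = 13.44 / 10
  = 1.34 ha/h


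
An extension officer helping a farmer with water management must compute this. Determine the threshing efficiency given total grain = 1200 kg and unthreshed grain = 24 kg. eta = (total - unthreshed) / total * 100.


eta = (total - unthreshed) / total * 100
    = (1200 - 24) / 1200 * 100
    = 1176 / 1200 * 100
    = 98%


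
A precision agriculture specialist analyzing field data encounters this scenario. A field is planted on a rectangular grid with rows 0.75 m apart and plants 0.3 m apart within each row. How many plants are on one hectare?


D = 10000 / (row_sp * plant_sp)
  = 10000 / (0.75 * 0.3)
  = 10000 / 0.2250
  = 44444.44 plants/ha


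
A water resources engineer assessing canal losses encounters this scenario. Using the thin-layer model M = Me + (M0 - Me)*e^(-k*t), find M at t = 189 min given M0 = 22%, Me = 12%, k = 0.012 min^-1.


M = Me + (M0 - Me) * e^(-k*t)
  = 12 + (22 - 12) * e^(-0.012*189)
  = 12 + 10 * e^(-2.268)
  = 12 + 10 * 0.10352
  = 12 + 1.0352
  = 13.04%


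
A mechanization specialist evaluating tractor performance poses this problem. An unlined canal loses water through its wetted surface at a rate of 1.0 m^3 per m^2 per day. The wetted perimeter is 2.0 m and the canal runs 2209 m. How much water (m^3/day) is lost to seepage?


S = C * P * L
  = 1.0 * 2.0 * 2209
  = 4418 m^3/day


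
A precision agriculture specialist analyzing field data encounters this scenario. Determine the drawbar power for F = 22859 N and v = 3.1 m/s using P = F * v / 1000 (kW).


P = F * v / 1000
  = 22859 * 3.1 / 1000
  = 70862.90 / 1000
  = 70.86 kW


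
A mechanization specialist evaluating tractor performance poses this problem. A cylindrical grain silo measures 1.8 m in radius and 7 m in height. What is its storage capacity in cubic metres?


V = pi * r^2 * h
  = pi * 1.8^2 * 7
  = pi * 3.24 * 7
  = 71.25 m^3


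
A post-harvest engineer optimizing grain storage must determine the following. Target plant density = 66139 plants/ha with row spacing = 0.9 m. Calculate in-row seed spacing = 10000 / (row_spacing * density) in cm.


spacing = 10000 / (row_sp * density)
        = 10000 / (0.9 * 66139)
        = 10000 / 59525.10
        = 0.16800 m = 16.80 cm


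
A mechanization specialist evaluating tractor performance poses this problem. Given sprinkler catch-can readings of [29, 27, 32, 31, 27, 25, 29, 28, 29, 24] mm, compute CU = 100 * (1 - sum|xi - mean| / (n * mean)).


xbar = 281 / 10 = 28.100
sum|xi - xbar| = 19
CU = 100 * (1 - 19 / (10 * 28.100))
   = 100 * (1 - 0.0676)
   = 93.24%


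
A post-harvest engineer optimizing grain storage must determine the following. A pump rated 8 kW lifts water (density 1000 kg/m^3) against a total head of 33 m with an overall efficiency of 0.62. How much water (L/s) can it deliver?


Q = (P * 1000 * eta) / (rho * g * H)
  = (8 * 1000 * 0.62) / (1000 * 9.81 * 33)
  = 4960 / 323730
  = 0.01532 m^3/s = 15.32 L/s


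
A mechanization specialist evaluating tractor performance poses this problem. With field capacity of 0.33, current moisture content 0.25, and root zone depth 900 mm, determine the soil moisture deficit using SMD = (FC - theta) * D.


SMD = (FC - theta) * D
    = (0.33 - 0.25) * 900
    = 0.080 * 900
    = 72 mm


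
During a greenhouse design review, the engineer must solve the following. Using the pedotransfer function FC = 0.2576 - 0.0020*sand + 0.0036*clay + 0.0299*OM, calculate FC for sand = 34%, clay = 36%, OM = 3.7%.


FC = 0.2576 - 0.0020*34 + 0.0036*36 + 0.0299*3.7
   = 0.2576 - 0.0680 + 0.1296 + 0.1106
   = 0.4298


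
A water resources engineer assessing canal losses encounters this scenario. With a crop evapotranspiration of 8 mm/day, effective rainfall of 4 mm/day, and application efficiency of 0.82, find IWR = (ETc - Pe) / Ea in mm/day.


IWR = (ETc - Pe) / Ea
    = (8 - 4) / 0.82
    = 4 / 0.82
    = 4.88 mm/day


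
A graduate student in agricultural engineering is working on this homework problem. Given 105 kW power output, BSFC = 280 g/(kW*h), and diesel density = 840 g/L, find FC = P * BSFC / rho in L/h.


FC = P * BSFC / rho_fuel
   = 105 * 280 / 840
   = 29400 / 840
   = 35 L/h


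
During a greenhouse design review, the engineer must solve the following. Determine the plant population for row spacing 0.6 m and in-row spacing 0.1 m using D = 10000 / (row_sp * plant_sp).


D = 10000 / (row_sp * plant_sp)
  = 10000 / (0.6 * 0.1)
  = 10000 / 0.0600
  = 166666.67 plants/ha


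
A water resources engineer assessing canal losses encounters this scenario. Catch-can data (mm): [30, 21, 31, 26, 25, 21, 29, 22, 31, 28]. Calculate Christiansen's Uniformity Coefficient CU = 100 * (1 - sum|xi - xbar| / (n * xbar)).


xbar = 264 / 10 = 26.400
sum|xi - xbar| = 34
CU = 100 * (1 - 34 / (10 * 26.400))
   = 100 * (1 - 0.1288)
   = 87.12%


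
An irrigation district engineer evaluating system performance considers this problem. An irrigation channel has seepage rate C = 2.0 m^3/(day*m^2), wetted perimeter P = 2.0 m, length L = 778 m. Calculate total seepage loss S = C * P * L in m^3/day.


S = C * P * L
  = 2.0 * 2.0 * 778
  = 3112 m^3/day


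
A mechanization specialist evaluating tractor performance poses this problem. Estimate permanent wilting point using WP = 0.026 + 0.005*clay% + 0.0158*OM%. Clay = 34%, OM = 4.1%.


WP = 0.026 + 0.005*34 + 0.0158*4.1
   = 0.026 + 0.1700 + 0.0648
   = 0.2608


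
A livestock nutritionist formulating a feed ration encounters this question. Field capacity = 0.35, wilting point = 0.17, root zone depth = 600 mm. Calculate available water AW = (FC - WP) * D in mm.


AW = (FC - WP) * D
   = (0.35 - 0.17) * 600
   = 0.18 * 600
   = 108 mm


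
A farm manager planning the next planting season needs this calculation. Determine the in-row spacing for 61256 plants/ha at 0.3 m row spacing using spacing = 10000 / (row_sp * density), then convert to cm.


spacing = 10000 / (row_sp * density)
        = 10000 / (0.3 * 61256)
        = 10000 / 18376.80
        = 0.54416 m = 54.42 cm


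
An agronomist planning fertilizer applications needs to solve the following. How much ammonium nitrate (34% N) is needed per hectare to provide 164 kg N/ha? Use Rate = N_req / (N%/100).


Rate = N_required / (N_content / 100)
     = 164 / (34 / 100)
     = 164 / 0.34
     = 482.35 kg/ha


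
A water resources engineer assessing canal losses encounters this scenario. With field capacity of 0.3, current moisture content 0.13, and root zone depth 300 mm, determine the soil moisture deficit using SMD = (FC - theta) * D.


SMD = (FC - theta) * D
    = (0.3 - 0.13) * 300
    = 0.170 * 300
    = 51 mm


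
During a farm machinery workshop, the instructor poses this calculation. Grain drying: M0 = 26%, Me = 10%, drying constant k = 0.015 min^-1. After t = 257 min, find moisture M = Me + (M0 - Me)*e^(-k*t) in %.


M = Me + (M0 - Me) * e^(-k*t)
  = 10 + (26 - 10) * e^(-0.015*257)
  = 10 + 16 * e^(-3.855)
  = 10 + 16 * 0.02117
  = 10 + 0.3388
  = 10.34%


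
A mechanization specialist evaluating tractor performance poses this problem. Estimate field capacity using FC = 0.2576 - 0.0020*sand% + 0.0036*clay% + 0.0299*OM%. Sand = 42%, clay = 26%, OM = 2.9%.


FC = 0.2576 - 0.0020*42 + 0.0036*26 + 0.0299*2.9
   = 0.2576 - 0.0840 + 0.0936 + 0.0867
   = 0.3539


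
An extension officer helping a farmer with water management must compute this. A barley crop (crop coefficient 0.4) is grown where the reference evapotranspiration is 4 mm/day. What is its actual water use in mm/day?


ETc = Kc * ET0
    = 0.4 * 4
    = 1.60 mm/day


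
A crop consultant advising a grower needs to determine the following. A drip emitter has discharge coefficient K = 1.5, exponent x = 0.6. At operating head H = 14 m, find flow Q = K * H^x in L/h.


Q = K * H^x
  = 1.5 * 14^0.6
  = 1.5 * 4.8717
  = 7.31 L/h


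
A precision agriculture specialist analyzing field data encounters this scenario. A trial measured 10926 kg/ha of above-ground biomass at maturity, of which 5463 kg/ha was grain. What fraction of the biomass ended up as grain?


HI = grain_yield / biomass
   = 5463 / 10926
   = 0.50


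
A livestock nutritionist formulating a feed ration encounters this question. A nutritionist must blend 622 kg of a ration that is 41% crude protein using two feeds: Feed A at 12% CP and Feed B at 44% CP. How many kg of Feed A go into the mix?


parts_A = CP_b - target = 44 - 41 = 3
parts_B = target - CP_a = 41 - 12 = 29
total_parts = 3 + 29 = 32
Feed A = 622 * 3 / 32 = 58.31 kg
Feed B = 622 * 29 / 32 = 563.69 kg

58.31 kg


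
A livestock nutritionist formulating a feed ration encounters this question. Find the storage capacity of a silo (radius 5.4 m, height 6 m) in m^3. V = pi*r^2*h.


V = pi * r^2 * h
  = pi * 5.4^2 * 6
  = pi * 29.16 * 6
  = 549.65 m^3


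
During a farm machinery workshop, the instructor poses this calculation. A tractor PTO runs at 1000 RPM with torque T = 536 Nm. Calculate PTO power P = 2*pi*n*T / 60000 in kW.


P = 2*pi*n*T / 60000
  = 2*pi * 1000 * 536 / 60000
  = 3367787.32 / 60000
  = 56.13 kW


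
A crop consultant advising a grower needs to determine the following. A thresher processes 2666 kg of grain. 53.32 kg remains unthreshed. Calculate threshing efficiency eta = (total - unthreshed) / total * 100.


eta = (total - unthreshed) / total * 100
    = (2666 - 53.32) / 2666 * 100
    = 2612.68 / 2666 * 100
    = 98%


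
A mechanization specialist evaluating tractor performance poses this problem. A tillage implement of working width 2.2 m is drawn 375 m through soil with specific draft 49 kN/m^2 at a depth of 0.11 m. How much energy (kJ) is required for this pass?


E = k * d * w * L
  = 49 * 0.11 * 2.2 * 375
  = 4446.75 kJ


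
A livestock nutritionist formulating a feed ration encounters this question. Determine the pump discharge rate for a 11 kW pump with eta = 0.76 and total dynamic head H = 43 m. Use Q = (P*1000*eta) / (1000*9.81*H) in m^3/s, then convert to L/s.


Q = (P * 1000 * eta) / (rho * g * H)
  = (11 * 1000 * 0.76) / (1000 * 9.81 * 43)
  = 8360 / 421830
  = 0.01982 m^3/s = 19.82 L/s


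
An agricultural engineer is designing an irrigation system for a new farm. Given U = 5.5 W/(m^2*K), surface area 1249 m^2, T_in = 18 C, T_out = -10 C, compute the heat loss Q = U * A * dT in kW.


dT = 18 - (-10) = 28 K
Q = U * A * dT
  = 5.5 * 1249 * 28
  = 192346 W = 192.35 kW


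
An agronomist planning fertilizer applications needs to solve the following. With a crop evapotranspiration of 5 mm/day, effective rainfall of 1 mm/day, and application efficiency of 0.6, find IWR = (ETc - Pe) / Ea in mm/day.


IWR = (ETc - Pe) / Ea
    = (5 - 1) / 0.6
    = 4 / 0.6
    = 6.67 mm/day


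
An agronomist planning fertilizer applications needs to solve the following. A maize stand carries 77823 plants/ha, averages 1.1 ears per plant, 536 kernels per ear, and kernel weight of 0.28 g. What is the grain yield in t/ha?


Y = density * ears * kernels * kw
  = 77823 * 1.1 * 536 * 0.28 g/ha
  = 12847643.42 g/ha
  = 12847.64 kg/ha = 12.85 t/ha


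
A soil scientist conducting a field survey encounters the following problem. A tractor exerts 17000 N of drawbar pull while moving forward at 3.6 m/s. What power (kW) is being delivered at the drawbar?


P = F * v / 1000
  = 17000 * 3.6 / 1000
  = 61200 / 1000
  = 61.20 kW


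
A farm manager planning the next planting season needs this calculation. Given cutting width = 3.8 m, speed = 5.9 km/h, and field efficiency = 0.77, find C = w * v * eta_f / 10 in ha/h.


C = w * v * eta_f / 10
  = 3.8 * 5.9 * 0.77 / 10
  = 17.26 / 10
  = 1.73 ha/h


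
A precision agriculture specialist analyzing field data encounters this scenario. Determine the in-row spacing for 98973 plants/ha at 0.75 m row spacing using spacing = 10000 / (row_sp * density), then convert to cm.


spacing = 10000 / (row_sp * density)
        = 10000 / (0.75 * 98973)
        = 10000 / 74229.75
        = 0.13472 m = 13.47 cm


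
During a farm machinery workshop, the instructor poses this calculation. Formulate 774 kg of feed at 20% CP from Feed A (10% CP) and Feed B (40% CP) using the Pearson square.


parts_A = CP_b - target = 40 - 20 = 20
parts_B = target - CP_a = 20 - 10 = 10
total_parts = 20 + 10 = 30
Feed A = 774 * 20 / 30 = 516 kg
Feed B = 774 * 10 / 30 = 258 kg

516 kg


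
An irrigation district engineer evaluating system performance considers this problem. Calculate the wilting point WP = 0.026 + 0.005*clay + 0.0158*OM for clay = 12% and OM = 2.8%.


WP = 0.026 + 0.005*12 + 0.0158*2.8
   = 0.026 + 0.0600 + 0.0442
   = 0.1302


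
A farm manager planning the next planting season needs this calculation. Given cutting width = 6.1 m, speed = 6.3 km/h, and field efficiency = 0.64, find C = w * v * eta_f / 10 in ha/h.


C = w * v * eta_f / 10
  = 6.1 * 6.3 * 0.64 / 10
  = 24.60 / 10
  = 2.46 ha/h


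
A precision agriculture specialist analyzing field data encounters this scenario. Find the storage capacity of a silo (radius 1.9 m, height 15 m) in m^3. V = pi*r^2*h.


V = pi * r^2 * h
  = pi * 1.9^2 * 15
  = pi * 3.61 * 15
  = 170.12 m^3


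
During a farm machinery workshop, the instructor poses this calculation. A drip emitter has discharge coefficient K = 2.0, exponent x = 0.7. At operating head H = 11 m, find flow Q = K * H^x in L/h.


Q = K * H^x
  = 2.0 * 11^0.7
  = 2.0 * 5.3577
  = 10.72 L/h


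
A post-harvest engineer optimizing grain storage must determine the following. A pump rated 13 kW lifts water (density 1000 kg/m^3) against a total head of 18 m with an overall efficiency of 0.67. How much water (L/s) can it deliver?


Q = (P * 1000 * eta) / (rho * g * H)
  = (13 * 1000 * 0.67) / (1000 * 9.81 * 18)
  = 8710 / 176580
  = 0.04933 m^3/s = 49.33 L/s


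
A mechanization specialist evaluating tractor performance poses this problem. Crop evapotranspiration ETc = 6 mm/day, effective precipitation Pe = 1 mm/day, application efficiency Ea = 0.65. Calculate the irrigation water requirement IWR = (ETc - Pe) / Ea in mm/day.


IWR = (ETc - Pe) / Ea
    = (6 - 1) / 0.65
    = 5 / 0.65
    = 7.69 mm/day


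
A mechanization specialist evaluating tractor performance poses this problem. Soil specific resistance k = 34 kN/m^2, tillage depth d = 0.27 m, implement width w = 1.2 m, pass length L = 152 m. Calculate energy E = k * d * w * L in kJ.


E = k * d * w * L
  = 34 * 0.27 * 1.2 * 152
  = 1674.43 kJ


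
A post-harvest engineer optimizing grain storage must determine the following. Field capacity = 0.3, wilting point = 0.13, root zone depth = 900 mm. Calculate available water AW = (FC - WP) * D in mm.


AW = (FC - WP) * D
   = (0.3 - 0.13) * 900
   = 0.17 * 900
   = 153 mm


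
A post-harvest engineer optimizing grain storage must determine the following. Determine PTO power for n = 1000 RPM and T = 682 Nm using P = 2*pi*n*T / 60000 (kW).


P = 2*pi*n*T / 60000
  = 2*pi * 1000 * 682 / 60000
  = 4285132.38 / 60000
  = 71.42 kW


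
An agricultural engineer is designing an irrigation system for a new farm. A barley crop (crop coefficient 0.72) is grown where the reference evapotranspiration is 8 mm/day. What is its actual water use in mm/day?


ETc = Kc * ET0
    = 0.72 * 8
    = 5.76 mm/day


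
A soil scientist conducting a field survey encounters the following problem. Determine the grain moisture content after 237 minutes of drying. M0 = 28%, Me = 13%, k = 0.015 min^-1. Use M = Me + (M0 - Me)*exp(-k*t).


M = Me + (M0 - Me) * e^(-k*t)
  = 13 + (28 - 13) * e^(-0.015*237)
  = 13 + 15 * e^(-3.555)
  = 13 + 15 * 0.02858
  = 13 + 0.4287
  = 13.43%


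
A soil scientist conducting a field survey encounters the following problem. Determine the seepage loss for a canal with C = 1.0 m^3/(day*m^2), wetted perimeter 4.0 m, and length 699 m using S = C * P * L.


S = C * P * L
  = 1.0 * 4.0 * 699
  = 2796 m^3/day


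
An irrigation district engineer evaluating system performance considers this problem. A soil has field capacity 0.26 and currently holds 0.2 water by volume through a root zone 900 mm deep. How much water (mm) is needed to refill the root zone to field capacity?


SMD = (FC - theta) * D
    = (0.26 - 0.2) * 900
    = 0.060 * 900
    = 54 mm


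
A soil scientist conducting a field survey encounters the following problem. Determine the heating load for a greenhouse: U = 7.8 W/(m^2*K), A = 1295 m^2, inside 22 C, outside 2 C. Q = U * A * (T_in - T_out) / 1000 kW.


dT = 22 - (2) = 20 K
Q = U * A * dT
  = 7.8 * 1295 * 20
  = 202020 W = 202.02 kW


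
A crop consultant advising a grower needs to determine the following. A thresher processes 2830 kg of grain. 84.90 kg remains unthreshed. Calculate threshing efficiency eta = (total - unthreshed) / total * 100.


eta = (total - unthreshed) / total * 100
    = (2830 - 84.90) / 2830 * 100
    = 2745.10 / 2830 * 100
    = 97%


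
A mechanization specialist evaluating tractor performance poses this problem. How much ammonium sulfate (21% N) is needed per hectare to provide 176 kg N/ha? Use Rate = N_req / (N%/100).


Rate = N_required / (N_content / 100)
     = 176 / (21 / 100)
     = 176 / 0.21
     = 838.10 kg/ha


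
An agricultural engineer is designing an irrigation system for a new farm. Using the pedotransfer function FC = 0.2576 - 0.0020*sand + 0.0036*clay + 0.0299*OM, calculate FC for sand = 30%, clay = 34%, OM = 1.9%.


FC = 0.2576 - 0.0020*30 + 0.0036*34 + 0.0299*1.9
   = 0.2576 - 0.0600 + 0.1224 + 0.0568
   = 0.3768


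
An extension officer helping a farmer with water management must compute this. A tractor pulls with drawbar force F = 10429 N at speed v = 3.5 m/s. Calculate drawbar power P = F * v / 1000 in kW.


P = F * v / 1000
  = 10429 * 3.5 / 1000
  = 36501.50 / 1000
  = 36.50 kW


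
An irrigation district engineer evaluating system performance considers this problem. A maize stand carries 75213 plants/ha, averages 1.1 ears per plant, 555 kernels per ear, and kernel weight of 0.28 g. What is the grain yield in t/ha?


Y = density * ears * kernels * kw
  = 75213 * 1.1 * 555 * 0.28 g/ha
  = 12856910.22 g/ha
  = 12856.91 kg/ha = 12.86 t/ha


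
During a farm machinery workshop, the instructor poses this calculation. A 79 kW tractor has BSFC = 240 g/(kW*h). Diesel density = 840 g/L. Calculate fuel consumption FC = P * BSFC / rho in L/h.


FC = P * BSFC / rho_fuel
   = 79 * 240 / 840
   = 18960 / 840
   = 22.57 L/h


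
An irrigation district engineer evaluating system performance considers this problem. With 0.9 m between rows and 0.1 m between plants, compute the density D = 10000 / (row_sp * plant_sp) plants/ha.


D = 10000 / (row_sp * plant_sp)
  = 10000 / (0.9 * 0.1)
  = 10000 / 0.0900
  = 111111.11 plants/ha


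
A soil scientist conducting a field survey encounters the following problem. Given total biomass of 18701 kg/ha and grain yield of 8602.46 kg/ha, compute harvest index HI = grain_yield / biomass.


HI = grain_yield / biomass
   = 8602.46 / 18701
   = 0.46


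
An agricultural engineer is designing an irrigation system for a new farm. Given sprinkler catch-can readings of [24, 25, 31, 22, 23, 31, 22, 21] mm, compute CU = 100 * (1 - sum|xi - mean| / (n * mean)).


xbar = 199 / 8 = 24.875
sum|xi - xbar| = 24.750
CU = 100 * (1 - 24.750 / (8 * 24.875))
   = 100 * (1 - 0.1244)
   = 87.56%


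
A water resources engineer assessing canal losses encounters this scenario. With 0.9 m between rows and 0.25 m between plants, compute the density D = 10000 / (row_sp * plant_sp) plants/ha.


D = 10000 / (row_sp * plant_sp)
  = 10000 / (0.9 * 0.25)
  = 10000 / 0.2250
  = 44444.44 plants/ha


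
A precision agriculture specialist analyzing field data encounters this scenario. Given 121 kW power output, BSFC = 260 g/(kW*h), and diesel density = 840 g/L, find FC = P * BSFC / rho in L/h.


FC = P * BSFC / rho_fuel
   = 121 * 260 / 840
   = 31460 / 840
   = 37.45 L/h


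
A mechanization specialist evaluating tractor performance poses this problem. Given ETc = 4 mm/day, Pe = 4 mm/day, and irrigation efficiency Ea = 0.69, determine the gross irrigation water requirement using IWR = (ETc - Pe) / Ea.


IWR = (ETc - Pe) / Ea
    = (4 - 4) / 0.69
    = 0 / 0.69
    = 0 mm/day


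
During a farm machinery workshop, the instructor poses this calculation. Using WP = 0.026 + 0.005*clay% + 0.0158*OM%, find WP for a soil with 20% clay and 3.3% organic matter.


WP = 0.026 + 0.005*20 + 0.0158*3.3
   = 0.026 + 0.1000 + 0.0521
   = 0.1781


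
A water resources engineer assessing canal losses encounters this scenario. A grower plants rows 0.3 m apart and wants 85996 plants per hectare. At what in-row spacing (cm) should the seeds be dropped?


spacing = 10000 / (row_sp * density)
        = 10000 / (0.3 * 85996)
        = 10000 / 25798.80
        = 0.38761 m = 38.76 cm


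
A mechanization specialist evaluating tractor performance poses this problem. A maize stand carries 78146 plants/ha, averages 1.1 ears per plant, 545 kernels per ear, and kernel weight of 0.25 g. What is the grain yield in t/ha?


Y = density * ears * kernels * kw
  = 78146 * 1.1 * 545 * 0.25 g/ha
  = 11712131.75 g/ha
  = 11712.13 kg/ha = 11.71 t/ha


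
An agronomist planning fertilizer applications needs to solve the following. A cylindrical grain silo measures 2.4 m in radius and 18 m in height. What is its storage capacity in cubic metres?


V = pi * r^2 * h
  = pi * 2.4^2 * 18
  = pi * 5.76 * 18
  = 325.72 m^3


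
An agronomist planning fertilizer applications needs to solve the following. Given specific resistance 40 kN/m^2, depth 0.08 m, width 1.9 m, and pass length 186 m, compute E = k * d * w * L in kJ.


E = k * d * w * L
  = 40 * 0.08 * 1.9 * 186
  = 1130.88 kJ


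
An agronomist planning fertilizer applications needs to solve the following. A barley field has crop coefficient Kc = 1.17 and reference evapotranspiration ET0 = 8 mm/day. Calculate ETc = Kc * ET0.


ETc = Kc * ET0
    = 1.17 * 8
    = 9.36 mm/day


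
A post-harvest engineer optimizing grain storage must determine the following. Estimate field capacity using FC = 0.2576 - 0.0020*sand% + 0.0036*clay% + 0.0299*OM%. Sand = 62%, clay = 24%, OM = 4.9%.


FC = 0.2576 - 0.0020*62 + 0.0036*24 + 0.0299*4.9
   = 0.2576 - 0.1240 + 0.0864 + 0.1465
   = 0.3665


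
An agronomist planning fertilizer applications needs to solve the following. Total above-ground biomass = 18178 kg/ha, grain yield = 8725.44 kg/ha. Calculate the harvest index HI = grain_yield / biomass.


HI = grain_yield / biomass
   = 8725.44 / 18178
   = 0.48


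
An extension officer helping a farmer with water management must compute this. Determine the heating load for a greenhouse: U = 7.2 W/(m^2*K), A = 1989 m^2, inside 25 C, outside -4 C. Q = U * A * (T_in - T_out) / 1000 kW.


dT = 25 - (-4) = 29 K
Q = U * A * dT
  = 7.2 * 1989 * 29
  = 415303.20 W = 415.30 kW


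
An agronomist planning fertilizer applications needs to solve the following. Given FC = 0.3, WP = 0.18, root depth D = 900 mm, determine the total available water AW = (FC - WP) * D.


AW = (FC - WP) * D
   = (0.3 - 0.18) * 900
   = 0.12 * 900
   = 108 mm


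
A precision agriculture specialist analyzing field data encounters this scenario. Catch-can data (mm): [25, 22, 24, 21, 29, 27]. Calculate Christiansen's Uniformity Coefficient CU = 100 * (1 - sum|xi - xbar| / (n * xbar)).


xbar = 148 / 6 = 24.667
sum|xi - xbar| = 14
CU = 100 * (1 - 14 / (6 * 24.667))
   = 100 * (1 - 0.0946)
   = 90.54%


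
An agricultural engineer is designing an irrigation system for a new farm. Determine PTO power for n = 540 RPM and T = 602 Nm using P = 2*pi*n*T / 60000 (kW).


P = 2*pi*n*T / 60000
  = 2*pi * 540 * 602 / 60000
  = 2042537.88 / 60000
  = 34.04 kW


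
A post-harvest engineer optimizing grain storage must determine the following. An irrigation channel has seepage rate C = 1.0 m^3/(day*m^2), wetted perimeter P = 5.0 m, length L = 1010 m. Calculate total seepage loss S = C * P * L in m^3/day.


S = C * P * L
  = 1.0 * 5.0 * 1010
  = 5050 m^3/day


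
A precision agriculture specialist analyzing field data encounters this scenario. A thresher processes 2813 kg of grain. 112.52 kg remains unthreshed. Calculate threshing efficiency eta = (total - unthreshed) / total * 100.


eta = (total - unthreshed) / total * 100
    = (2813 - 112.52) / 2813 * 100
    = 2700.48 / 2813 * 100
    = 96%


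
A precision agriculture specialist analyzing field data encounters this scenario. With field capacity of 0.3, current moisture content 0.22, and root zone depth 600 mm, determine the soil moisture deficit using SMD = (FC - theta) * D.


SMD = (FC - theta) * D
    = (0.3 - 0.22) * 600
    = 0.080 * 600
    = 48 mm


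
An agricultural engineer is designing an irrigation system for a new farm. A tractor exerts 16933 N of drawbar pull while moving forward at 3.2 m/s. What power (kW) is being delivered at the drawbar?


P = F * v / 1000
  = 16933 * 3.2 / 1000
  = 54185.60 / 1000
  = 54.19 kW


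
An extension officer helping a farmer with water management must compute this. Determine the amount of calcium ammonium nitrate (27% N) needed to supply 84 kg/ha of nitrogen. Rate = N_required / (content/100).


Rate = N_required / (N_content / 100)
     = 84 / (27 / 100)
     = 84 / 0.27
     = 311.11 kg/ha


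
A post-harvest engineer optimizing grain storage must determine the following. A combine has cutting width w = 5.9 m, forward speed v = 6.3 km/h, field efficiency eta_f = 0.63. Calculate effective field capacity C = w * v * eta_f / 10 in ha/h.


C = w * v * eta_f / 10
  = 5.9 * 6.3 * 0.63 / 10
  = 23.42 / 10
  = 2.34 ha/h


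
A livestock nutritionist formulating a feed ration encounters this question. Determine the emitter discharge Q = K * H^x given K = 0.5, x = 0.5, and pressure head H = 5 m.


Q = K * H^x
  = 0.5 * 5^0.5
  = 0.5 * 2.2361
  = 1.12 L/h


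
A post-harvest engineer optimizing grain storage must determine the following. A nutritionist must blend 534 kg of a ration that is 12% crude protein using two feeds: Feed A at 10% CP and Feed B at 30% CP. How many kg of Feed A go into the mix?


parts_A = CP_b - target = 30 - 12 = 18
parts_B = target - CP_a = 12 - 10 = 2
total_parts = 18 + 2 = 20
Feed A = 534 * 18 / 20 = 480.60 kg
Feed B = 534 * 2 / 20 = 53.40 kg

480.60 kg


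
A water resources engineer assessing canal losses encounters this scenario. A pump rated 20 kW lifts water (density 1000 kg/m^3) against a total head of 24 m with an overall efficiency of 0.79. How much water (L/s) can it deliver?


Q = (P * 1000 * eta) / (rho * g * H)
  = (20 * 1000 * 0.79) / (1000 * 9.81 * 24)
  = 15800 / 235440
  = 0.06711 m^3/s = 67.11 L/s


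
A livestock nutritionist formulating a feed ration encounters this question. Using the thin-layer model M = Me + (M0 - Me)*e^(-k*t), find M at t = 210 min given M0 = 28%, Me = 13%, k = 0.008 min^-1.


M = Me + (M0 - Me) * e^(-k*t)
  = 13 + (28 - 13) * e^(-0.008*210)
  = 13 + 15 * e^(-1.680)
  = 13 + 15 * 0.18637
  = 13 + 2.7956
  = 15.80%


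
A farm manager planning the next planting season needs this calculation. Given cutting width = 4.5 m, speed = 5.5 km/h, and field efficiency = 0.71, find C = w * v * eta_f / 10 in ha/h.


C = w * v * eta_f / 10
  = 4.5 * 5.5 * 0.71 / 10
  = 17.57 / 10
  = 1.76 ha/h


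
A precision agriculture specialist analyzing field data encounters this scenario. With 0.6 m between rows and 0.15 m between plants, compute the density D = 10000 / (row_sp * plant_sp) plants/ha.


D = 10000 / (row_sp * plant_sp)
  = 10000 / (0.6 * 0.15)
  = 10000 / 0.0900
  = 111111.11 plants/ha


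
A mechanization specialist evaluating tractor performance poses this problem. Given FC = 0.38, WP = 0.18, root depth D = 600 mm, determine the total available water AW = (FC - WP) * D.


AW = (FC - WP) * D
   = (0.38 - 0.18) * 600
   = 0.20 * 600
   = 120 mm


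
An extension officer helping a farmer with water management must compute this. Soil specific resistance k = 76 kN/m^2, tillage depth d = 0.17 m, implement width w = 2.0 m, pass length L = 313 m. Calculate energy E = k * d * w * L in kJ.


E = k * d * w * L
  = 76 * 0.17 * 2.0 * 313
  = 8087.92 kJ


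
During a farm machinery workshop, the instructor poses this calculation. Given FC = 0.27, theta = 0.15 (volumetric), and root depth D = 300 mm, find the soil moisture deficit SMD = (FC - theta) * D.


SMD = (FC - theta) * D
    = (0.27 - 0.15) * 300
    = 0.120 * 300
    = 36 mm


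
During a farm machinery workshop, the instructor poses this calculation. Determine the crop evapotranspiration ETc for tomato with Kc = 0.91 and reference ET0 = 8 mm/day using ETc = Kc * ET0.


ETc = Kc * ET0
    = 0.91 * 8
    = 7.28 mm/day


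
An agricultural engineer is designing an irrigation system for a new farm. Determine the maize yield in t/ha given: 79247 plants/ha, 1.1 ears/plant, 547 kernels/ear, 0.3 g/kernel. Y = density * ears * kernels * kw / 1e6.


Y = density * ears * kernels * kw
  = 79247 * 1.1 * 547 * 0.3 g/ha
  = 14304875.97 g/ha
  = 14304.88 kg/ha = 14.30 t/ha


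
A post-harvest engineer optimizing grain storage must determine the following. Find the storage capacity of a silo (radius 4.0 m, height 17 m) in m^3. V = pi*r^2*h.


V = pi * r^2 * h
  = pi * 4.0^2 * 17
  = pi * 16 * 17
  = 854.51 m^3


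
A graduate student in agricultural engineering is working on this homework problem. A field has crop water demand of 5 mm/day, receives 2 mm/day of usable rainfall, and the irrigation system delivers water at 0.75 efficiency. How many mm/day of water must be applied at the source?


IWR = (ETc - Pe) / Ea
    = (5 - 2) / 0.75
    = 3 / 0.75
    = 4 mm/day


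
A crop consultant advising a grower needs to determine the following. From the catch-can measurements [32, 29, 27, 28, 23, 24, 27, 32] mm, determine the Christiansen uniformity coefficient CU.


xbar = 222 / 8 = 27.750
sum|xi - xbar| = 20
CU = 100 * (1 - 20 / (8 * 27.750))
   = 100 * (1 - 0.0901)
   = 90.99%


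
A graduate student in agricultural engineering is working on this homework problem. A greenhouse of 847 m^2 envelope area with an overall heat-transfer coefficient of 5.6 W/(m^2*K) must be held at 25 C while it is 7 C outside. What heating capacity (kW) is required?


dT = 25 - (7) = 18 K
Q = U * A * dT
  = 5.6 * 847 * 18
  = 85377.60 W = 85.38 kW
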